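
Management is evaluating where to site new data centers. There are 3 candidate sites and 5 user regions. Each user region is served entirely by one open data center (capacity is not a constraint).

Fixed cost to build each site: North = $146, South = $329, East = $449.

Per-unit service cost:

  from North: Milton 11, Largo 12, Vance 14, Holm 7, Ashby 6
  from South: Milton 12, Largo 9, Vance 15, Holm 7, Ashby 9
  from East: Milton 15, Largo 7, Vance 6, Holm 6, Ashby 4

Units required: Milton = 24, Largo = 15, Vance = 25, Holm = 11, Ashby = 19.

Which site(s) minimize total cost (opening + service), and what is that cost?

For any fixed open set, each user region goes to its cheapest open site; total = fixed + service.
{North}: Milton→North 11·24=264, Largo→North 12·15=180, Vance→North 14·25=350, Holm→North 7·11=77, Ashby→North 6·19=114. Service 985; fixed 146; total 1131.
{East}: Milton→East 15·24=360, Largo→East 7·15=105, Vance→East 6·25=150, Holm→East 6·11=66, Ashby→East 4·19=76. Service 757; fixed 449; total 1206.
{North, East}: service 661 + fixed 595 = 1256
{North, South, East}: Milton→North 11·24=264, Largo→East 7·15=105, Vance→East 6·25=150, Holm→East 6·11=66, Ashby→East 4·19=76. Service 661; fixed 924; total 1585.
(All 7 nonempty subsets were checked; North only is lowest.)

Open North only; minimum total cost 1131.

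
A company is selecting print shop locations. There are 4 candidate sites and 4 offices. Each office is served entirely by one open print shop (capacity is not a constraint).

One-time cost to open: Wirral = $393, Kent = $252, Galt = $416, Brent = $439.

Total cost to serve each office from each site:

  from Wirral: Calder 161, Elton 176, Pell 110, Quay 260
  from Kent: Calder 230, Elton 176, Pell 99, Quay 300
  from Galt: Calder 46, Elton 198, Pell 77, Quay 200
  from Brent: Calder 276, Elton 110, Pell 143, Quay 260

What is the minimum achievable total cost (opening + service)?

For any fixed open set, each office goes to its cheapest open site; total = fixed + service.
{Galt}: Calder→Galt 46, Elton→Galt 198, Pell→Galt 77, Quay→Galt 200. Service 521; fixed 416; total 937.
{Kent}: service 805 + fixed 252 = 1057
{Wirral}: service 707 + fixed 393 = 1100
{Wirral, Kent, Galt, Brent}: Calder→Galt 46, Elton→Brent 110, Pell→Galt 77, Quay→Galt 200. Service 433; fixed 1500; total 1933.
No other subset beats 937.

Minimum total cost: 937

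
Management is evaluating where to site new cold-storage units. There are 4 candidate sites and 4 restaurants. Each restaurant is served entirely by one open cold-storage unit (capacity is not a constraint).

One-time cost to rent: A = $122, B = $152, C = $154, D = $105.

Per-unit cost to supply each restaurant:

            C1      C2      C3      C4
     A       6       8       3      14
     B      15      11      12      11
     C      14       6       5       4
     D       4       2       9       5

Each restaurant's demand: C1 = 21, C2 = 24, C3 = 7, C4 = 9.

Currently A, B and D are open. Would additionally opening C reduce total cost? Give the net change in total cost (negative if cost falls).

Current service cost with {A, B, D}: 198.
Adding C: each restaurant re-picks its cheapest; new service cost 189, saving 9.
Extra fixed cost: 154. Net change = 154 − 9 = 145.
(Totals: 577 → 722.)

No — net change +145 (cost rises by 145).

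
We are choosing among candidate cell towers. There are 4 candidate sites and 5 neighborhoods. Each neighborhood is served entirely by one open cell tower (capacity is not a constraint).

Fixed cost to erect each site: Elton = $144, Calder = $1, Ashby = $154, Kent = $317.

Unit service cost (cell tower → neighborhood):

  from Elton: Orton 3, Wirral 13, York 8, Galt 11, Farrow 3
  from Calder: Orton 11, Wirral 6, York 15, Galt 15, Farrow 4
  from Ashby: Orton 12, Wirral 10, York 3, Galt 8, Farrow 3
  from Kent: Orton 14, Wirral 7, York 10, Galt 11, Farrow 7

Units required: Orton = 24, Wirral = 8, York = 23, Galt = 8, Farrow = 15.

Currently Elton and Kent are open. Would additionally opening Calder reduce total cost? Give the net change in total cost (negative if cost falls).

Yes — net change −7 (cost falls by 7).

Current service cost with {Elton, Kent}: 445.
Adding Calder: each neighborhood re-picks its cheapest; new service cost 437, saving 8.
Extra fixed cost: 1. Net change = 1 − 8 = -7.
(Totals: 906 → 899.)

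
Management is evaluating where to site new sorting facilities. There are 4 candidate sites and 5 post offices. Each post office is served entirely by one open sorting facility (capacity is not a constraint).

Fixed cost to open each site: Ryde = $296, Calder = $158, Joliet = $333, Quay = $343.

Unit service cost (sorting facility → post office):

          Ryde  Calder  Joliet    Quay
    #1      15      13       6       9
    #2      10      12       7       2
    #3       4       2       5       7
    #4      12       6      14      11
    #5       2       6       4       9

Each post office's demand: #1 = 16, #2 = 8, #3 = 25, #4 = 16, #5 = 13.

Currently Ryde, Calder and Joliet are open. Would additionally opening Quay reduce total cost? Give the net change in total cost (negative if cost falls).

Current service cost with {Ryde, Calder, Joliet}: 324.
Adding Quay: each post office re-picks its cheapest; new service cost 284, saving 40.
Extra fixed cost: 343. Net change = 343 − 40 = 303.
(Totals: 1111 → 1414.)

No — net change +303 (cost rises by 303).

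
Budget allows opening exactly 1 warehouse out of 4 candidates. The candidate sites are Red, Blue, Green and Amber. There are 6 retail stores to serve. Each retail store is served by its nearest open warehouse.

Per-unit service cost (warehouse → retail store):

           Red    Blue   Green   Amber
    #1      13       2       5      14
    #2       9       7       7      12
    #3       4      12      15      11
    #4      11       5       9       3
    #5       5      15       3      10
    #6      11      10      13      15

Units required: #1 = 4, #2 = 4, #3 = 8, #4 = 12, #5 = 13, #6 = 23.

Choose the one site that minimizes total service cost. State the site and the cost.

Choose Red only; total service cost 570.

With exactly 1 open, each retail store uses its cheapest among the chosen.
{Red}: #1→Red 13·4=52, #2→Red 9·4=36, #3→Red 4·8=32, #4→Red 11·12=132, #5→Red 5·13=65, #6→Red 11·23=253. Service cost 570.
{Green}: service cost 614
{Blue}: service cost 617
Among all 4 size-1 choices, {Red} is lowest.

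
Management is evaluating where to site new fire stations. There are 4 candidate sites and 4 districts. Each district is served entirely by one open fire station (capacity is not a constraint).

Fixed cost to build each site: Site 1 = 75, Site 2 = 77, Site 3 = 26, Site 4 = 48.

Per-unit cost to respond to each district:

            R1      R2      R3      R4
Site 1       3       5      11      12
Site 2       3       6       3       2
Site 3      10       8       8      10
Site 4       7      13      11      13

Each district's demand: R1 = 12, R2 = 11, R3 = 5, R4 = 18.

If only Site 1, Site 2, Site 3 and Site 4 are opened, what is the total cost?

Each district is assigned to its cheapest site among the open ones.
{Site 1, Site 2, Site 3, Site 4}: R1→Site 1 3·12=36, R2→Site 1 5·11=55, R3→Site 2 3·5=15, R4→Site 2 2·18=36. Service 142; fixed 226; total 368.

Total cost: 368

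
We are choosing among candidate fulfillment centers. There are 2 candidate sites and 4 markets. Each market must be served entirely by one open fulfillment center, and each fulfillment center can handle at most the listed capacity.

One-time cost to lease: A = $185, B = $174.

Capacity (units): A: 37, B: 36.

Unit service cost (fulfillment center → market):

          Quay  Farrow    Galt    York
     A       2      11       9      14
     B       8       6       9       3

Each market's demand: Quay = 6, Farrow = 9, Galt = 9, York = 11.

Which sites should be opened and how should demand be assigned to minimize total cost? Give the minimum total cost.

Open {B}: Quay→B 8·6=48, Farrow→B 6·9=54, Galt→B 9·9=81, York→B 3·11=33.
Loads: B carries 35/36. Service 216; fixed 174; total 390.
Next best feasible plan costs 531.

Minimum total cost: 390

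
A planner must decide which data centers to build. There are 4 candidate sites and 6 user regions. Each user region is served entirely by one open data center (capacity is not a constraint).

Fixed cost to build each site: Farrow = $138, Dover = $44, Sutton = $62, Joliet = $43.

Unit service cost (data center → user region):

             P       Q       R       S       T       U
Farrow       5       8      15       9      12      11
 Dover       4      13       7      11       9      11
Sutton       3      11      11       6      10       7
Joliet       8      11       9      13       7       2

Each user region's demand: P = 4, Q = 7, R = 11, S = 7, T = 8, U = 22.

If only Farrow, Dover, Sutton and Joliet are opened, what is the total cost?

Each user region is assigned to its cheapest site among the open ones.
{Farrow, Dover, Sutton, Joliet}: P→Sutton 3·4=12, Q→Farrow 8·7=56, R→Dover 7·11=77, S→Sutton 6·7=42, T→Joliet 7·8=56, U→Joliet 2·22=44. Service 287; fixed 287; total 574.

Total cost: 574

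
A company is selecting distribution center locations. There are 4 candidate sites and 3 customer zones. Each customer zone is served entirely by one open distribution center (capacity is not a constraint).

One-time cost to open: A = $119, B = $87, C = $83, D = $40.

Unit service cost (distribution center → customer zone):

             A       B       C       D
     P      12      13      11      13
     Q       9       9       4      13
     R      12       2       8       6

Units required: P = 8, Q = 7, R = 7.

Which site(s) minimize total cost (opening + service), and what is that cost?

For any fixed open set, each customer zone goes to its cheapest open site; total = fixed + service.
{C}: P→C 11·8=88, Q→C 4·7=28, R→C 8·7=56. Service 172; fixed 83; total 255.
{B}: service 181 + fixed 87 = 268
{D}: P→D 13·8=104, Q→D 13·7=91, R→D 6·7=42. Service 237; fixed 40; total 277.
{A, B, C, D}: service 130 + fixed 329 = 459
No other subset beats 255.

Open C only; minimum total cost 255.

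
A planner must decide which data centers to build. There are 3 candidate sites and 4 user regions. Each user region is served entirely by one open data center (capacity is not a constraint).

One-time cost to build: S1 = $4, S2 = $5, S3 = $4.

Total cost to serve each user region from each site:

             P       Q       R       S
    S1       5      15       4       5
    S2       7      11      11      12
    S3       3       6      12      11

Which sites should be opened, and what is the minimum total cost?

For any fixed open set, each user region goes to its cheapest open site; total = fixed + service.
{S1, S3}: P→S3 3, Q→S3 6, R→S1 4, S→S1 5. Service 18; fixed 8; total 26.
{S1, S2, S3}: service 18 + fixed 13 = 31
{S1}: service 29 + fixed 4 = 33
No other subset beats 26.

Open S1 and S3; minimum total cost 26.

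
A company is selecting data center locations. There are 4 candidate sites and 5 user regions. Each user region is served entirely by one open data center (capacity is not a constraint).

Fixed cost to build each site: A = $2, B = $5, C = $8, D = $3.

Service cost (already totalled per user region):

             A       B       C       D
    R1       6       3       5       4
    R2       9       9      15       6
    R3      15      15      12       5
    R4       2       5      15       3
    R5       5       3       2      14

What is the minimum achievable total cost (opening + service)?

Minimum total cost: 27

For any fixed open set, each user region goes to its cheapest open site; total = fixed + service.
{A, D}: R1→D 4, R2→D 6, R3→D 5, R4→A 2, R5→A 5. Service 22; fixed 5; total 27.
{B, D}: R1→B 3, R2→D 6, R3→D 5, R4→D 3, R5→B 3. Service 20; fixed 8; total 28.
{A, B, D}: R1→B 3, R2→D 6, R3→D 5, R4→A 2, R5→B 3. Service 19; fixed 10; total 29.
{A, B, C, D}: R1→B 3, R2→D 6, R3→D 5, R4→A 2, R5→C 2. Service 18; fixed 18; total 36.
No other subset beats 27.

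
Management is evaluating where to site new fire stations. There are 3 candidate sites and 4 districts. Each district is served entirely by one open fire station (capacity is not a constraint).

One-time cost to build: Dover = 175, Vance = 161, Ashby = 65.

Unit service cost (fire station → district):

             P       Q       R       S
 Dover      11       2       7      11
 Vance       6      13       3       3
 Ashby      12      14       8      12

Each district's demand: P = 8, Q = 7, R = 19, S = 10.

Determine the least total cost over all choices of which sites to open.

For any fixed open set, each district goes to its cheapest open site; total = fixed + service.
{Vance}: P→Vance 6·8=48, Q→Vance 13·7=91, R→Vance 3·19=57, S→Vance 3·10=30. Service 226; fixed 161; total 387.
{Vance, Ashby}: service 226 + fixed 226 = 452
{Dover, Vance}: service 149 + fixed 336 = 485
{Dover, Vance, Ashby}: P→Vance 6·8=48, Q→Dover 2·7=14, R→Vance 3·19=57, S→Vance 3·10=30. Service 149; fixed 401; total 550.
(All 7 nonempty subsets were checked; Vance only is lowest.)

Minimum total cost: 387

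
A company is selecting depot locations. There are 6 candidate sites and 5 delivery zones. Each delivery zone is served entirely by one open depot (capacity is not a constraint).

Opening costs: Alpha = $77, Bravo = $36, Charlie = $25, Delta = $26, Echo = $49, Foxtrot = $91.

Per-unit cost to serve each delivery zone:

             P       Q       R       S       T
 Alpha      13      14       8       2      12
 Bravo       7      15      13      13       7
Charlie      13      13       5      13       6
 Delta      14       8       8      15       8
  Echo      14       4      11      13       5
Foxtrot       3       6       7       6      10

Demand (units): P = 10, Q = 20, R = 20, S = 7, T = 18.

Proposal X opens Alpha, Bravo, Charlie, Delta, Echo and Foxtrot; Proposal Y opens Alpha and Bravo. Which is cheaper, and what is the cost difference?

Proposal X: {Alpha, Bravo, Charlie, Delta, Echo, Foxtrot}: P→Foxtrot 3·10=30, Q→Echo 4·20=80, R→Charlie 5·20=100, S→Alpha 2·7=14, T→Echo 5·18=90. Service 314; fixed 304; total 618.
Proposal Y: {Alpha, Bravo}: P→Bravo 7·10=70, Q→Alpha 14·20=280, R→Alpha 8·20=160, S→Alpha 2·7=14, T→Bravo 7·18=126. Service 650; fixed 113; total 763.
Difference: |618 − 763| = 145.

Proposal X is cheaper by 145.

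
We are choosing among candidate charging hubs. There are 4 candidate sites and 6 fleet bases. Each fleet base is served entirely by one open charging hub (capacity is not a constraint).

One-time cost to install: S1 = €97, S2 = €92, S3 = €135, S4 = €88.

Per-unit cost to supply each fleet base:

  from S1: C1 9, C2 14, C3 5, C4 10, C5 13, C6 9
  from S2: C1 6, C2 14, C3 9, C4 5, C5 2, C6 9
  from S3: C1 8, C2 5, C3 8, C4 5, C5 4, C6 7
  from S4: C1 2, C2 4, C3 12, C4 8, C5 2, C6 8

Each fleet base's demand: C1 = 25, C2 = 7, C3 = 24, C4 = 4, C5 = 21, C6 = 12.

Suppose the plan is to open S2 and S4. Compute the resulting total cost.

Each fleet base is assigned to its cheapest site among the open ones.
{S2, S4}: C1→S4 2·25=50, C2→S4 4·7=28, C3→S2 9·24=216, C4→S2 5·4=20, C5→S2 2·21=42, C6→S4 8·12=96. Service 452; fixed 180; total 632.

Total cost: 632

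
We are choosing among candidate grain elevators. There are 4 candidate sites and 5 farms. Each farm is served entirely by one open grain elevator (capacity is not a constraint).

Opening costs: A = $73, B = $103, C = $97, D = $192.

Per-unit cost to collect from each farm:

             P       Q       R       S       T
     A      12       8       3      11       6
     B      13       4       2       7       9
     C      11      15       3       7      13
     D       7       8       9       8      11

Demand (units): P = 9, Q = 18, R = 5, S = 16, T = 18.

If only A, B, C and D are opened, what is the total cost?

Each farm is assigned to its cheapest site among the open ones.
{A, B, C, D}: P→D 7·9=63, Q→B 4·18=72, R→B 2·5=10, S→B 7·16=112, T→A 6·18=108. Service 365; fixed 465; total 830.

Total cost: 830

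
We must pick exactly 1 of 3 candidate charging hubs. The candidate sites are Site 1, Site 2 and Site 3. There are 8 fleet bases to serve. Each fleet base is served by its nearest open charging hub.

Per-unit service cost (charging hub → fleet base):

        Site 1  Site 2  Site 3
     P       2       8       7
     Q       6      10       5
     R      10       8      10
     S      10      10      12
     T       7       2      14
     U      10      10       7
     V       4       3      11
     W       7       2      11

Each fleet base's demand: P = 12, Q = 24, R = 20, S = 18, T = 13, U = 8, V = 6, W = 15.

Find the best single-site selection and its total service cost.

Choose Site 2 only; total service cost 830.

With exactly 1 open, each fleet base uses its cheapest among the chosen.
{Site 2}: P→Site 2 8·12=96, Q→Site 2 10·24=240, R→Site 2 8·20=160, S→Site 2 10·18=180, T→Site 2 2·13=26, U→Site 2 10·8=80, V→Site 2 3·6=18, W→Site 2 2·15=30. Service cost 830.
{Site 1}: service cost 848
{Site 3}: service cost 1089
Among all 3 size-1 choices, {Site 2} is lowest.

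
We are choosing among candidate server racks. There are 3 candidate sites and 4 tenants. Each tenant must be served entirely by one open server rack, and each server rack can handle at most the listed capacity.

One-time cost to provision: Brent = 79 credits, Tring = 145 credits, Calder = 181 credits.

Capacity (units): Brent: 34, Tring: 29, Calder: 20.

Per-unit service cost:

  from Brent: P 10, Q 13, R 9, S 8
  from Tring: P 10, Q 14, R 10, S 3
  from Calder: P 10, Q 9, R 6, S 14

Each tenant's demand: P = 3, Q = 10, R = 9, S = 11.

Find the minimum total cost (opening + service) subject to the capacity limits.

Open {Brent}: P→Brent 10·3=30, Q→Brent 13·10=130, R→Brent 9·9=81, S→Brent 8·11=88.
Loads: Brent carries 33/34. Service 329; fixed 79; total 408.
Next best feasible plan costs 498.

Minimum total cost: 408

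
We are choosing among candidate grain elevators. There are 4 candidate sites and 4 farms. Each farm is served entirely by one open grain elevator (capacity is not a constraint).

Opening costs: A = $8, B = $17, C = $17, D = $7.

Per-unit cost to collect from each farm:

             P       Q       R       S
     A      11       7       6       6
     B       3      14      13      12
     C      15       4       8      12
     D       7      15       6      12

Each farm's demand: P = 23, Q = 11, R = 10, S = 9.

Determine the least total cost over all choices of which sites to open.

Minimum total cost: 269

For any fixed open set, each farm goes to its cheapest open site; total = fixed + service.
{A, B, C}: P→B 3·23=69, Q→C 4·11=44, R→A 6·10=60, S→A 6·9=54. Service 227; fixed 42; total 269.
{A, B, C, D}: P→B 3·23=69, Q→C 4·11=44, R→A 6·10=60, S→A 6·9=54. Service 227; fixed 49; total 276.
{A, B}: service 260 + fixed 25 = 285
{D}: P→D 7·23=161, Q→D 15·11=165, R→D 6·10=60, S→D 12·9=108. Service 494; fixed 7; total 501.
No other subset beats 269.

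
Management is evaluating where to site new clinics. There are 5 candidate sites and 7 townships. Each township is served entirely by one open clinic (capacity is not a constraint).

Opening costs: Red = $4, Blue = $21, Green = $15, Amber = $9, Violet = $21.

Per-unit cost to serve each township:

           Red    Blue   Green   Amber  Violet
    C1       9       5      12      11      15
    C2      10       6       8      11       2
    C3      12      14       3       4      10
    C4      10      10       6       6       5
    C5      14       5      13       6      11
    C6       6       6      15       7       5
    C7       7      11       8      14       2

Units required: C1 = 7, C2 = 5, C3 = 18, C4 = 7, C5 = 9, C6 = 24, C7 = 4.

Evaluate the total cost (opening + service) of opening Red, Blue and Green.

Total cost: 418

Each township is assigned to its cheapest site among the open ones.
{Red, Blue, Green}: C1→Blue 5·7=35, C2→Blue 6·5=30, C3→Green 3·18=54, C4→Green 6·7=42, C5→Blue 5·9=45, C6→Red 6·24=144, C7→Red 7·4=28. Service 378; fixed 40; total 418.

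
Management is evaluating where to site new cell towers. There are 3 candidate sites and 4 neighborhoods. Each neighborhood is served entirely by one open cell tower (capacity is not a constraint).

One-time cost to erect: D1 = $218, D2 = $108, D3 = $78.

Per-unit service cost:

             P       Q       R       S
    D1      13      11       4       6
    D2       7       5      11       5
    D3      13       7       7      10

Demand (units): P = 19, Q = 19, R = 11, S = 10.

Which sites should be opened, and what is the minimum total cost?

For any fixed open set, each neighborhood goes to its cheapest open site; total = fixed + service.
{D2}: P→D2 7·19=133, Q→D2 5·19=95, R→D2 11·11=121, S→D2 5·10=50. Service 399; fixed 108; total 507.
{D2, D3}: service 355 + fixed 186 = 541
{D3}: service 557 + fixed 78 = 635
{D1, D2, D3}: service 322 + fixed 404 = 726
(All 7 nonempty subsets were checked; D2 only is lowest.)

Open D2 only; minimum total cost 507.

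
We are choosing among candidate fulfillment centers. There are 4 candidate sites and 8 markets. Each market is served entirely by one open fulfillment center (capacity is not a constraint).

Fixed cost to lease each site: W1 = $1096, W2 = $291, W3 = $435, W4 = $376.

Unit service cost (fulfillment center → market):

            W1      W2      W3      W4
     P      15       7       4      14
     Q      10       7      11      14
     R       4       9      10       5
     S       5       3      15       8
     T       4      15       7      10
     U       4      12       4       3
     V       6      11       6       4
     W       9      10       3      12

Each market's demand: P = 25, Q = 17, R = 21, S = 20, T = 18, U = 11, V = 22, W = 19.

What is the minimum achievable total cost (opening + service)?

Minimum total cost: 1553

For any fixed open set, each market goes to its cheapest open site; total = fixed + service.
{W2, W3}: P→W3 4·25=100, Q→W2 7·17=119, R→W2 9·21=189, S→W2 3·20=60, T→W3 7·18=126, U→W3 4·11=44, V→W3 6·22=132, W→W3 3·19=57. Service 827; fixed 726; total 1553.
{W3}: service 1156 + fixed 435 = 1591
{W2, W4}: service 950 + fixed 667 = 1617
{W1, W2, W3, W4}: P→W3 4·25=100, Q→W2 7·17=119, R→W1 4·21=84, S→W2 3·20=60, T→W1 4·18=72, U→W4 3·11=33, V→W4 4·22=88, W→W3 3·19=57. Service 613; fixed 2198; total 2811.
No other subset beats 1553.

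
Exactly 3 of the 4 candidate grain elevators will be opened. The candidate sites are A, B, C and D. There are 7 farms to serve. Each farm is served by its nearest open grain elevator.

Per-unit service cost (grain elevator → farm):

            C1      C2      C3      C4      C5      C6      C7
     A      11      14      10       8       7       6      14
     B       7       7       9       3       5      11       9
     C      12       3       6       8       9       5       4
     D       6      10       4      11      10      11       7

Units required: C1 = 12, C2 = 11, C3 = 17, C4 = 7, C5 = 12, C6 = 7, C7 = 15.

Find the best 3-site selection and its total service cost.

Choose B, C and D; total service cost 349.

With exactly 3 open, each farm uses its cheapest among the chosen.
{B, C, D}: C1→D 6·12=72, C2→C 3·11=33, C3→D 4·17=68, C4→B 3·7=21, C5→B 5·12=60, C6→C 5·7=35, C7→C 4·15=60. Service cost 349.
{A, B, C}: service cost 395
{A, C, D}: service cost 408
Among all 4 size-3 choices, {B, C, D} is lowest.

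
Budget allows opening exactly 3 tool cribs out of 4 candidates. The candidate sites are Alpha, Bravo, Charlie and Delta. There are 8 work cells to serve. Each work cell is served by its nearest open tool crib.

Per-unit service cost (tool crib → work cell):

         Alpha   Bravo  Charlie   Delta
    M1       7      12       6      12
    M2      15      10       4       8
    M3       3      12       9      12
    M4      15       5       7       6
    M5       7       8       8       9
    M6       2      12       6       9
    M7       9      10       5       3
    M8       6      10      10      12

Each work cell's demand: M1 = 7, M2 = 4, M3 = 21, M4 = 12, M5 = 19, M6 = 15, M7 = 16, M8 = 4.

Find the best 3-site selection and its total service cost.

With exactly 3 open, each work cell uses its cheapest among the chosen.
{Alpha, Charlie, Delta}: M1→Charlie 6·7=42, M2→Charlie 4·4=16, M3→Alpha 3·21=63, M4→Delta 6·12=72, M5→Alpha 7·19=133, M6→Alpha 2·15=30, M7→Delta 3·16=48, M8→Alpha 6·4=24. Service cost 428.
{Alpha, Bravo, Delta}: service cost 439
{Alpha, Bravo, Charlie}: service cost 448
Among all 4 size-3 choices, {Alpha, Charlie, Delta} is lowest.

Choose Alpha, Charlie and Delta; total service cost 428.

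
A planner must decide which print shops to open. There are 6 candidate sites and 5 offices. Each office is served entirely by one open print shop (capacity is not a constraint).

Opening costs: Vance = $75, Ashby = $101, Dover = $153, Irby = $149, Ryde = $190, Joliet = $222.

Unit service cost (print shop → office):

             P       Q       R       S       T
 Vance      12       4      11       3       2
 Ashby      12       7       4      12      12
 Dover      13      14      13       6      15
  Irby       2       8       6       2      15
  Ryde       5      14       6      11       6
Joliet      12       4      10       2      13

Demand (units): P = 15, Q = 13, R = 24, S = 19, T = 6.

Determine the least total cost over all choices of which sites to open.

For any fixed open set, each office goes to its cheapest open site; total = fixed + service.
{Vance, Irby}: P→Irby 2·15=30, Q→Vance 4·13=52, R→Irby 6·24=144, S→Irby 2·19=38, T→Vance 2·6=12. Service 276; fixed 224; total 500.
{Vance, Ashby, Irby}: service 228 + fixed 325 = 553
{Irby}: P→Irby 2·15=30, Q→Irby 8·13=104, R→Irby 6·24=144, S→Irby 2·19=38, T→Irby 15·6=90. Service 406; fixed 149; total 555.
{Vance, Ashby, Dover, Irby, Ryde, Joliet}: P→Irby 2·15=30, Q→Vance 4·13=52, R→Ashby 4·24=96, S→Irby 2·19=38, T→Vance 2·6=12. Service 228; fixed 890; total 1118.
No other subset beats 500.

Minimum total cost: 500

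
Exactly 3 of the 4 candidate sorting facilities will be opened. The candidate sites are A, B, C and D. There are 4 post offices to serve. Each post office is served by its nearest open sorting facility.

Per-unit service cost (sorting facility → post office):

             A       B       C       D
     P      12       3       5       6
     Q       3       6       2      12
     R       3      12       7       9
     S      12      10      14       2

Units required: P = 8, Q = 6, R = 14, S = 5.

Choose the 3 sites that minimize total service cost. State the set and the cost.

Choose A, B and D; total service cost 94.

With exactly 3 open, each post office uses its cheapest among the chosen.
{A, B, D}: P→B 3·8=24, Q→A 3·6=18, R→A 3·14=42, S→D 2·5=10. Service cost 94.
{A, C, D}: service cost 104
{A, B, C}: service cost 128
Among all 4 size-3 choices, {A, B, D} is lowest.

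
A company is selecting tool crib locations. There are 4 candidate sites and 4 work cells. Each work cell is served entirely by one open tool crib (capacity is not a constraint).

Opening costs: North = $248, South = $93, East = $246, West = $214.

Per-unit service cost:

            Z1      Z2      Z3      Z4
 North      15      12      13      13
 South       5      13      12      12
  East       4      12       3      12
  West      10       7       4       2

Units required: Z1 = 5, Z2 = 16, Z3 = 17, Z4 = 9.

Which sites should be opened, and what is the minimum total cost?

Open West only; minimum total cost 462.

For any fixed open set, each work cell goes to its cheapest open site; total = fixed + service.
{West}: Z1→West 10·5=50, Z2→West 7·16=112, Z3→West 4·17=68, Z4→West 2·9=18. Service 248; fixed 214; total 462.
{South, West}: service 223 + fixed 307 = 530
{East}: service 371 + fixed 246 = 617
{North, South, East, West}: Z1→East 4·5=20, Z2→West 7·16=112, Z3→East 3·17=51, Z4→West 2·9=18. Service 201; fixed 801; total 1002.
No other subset beats 462.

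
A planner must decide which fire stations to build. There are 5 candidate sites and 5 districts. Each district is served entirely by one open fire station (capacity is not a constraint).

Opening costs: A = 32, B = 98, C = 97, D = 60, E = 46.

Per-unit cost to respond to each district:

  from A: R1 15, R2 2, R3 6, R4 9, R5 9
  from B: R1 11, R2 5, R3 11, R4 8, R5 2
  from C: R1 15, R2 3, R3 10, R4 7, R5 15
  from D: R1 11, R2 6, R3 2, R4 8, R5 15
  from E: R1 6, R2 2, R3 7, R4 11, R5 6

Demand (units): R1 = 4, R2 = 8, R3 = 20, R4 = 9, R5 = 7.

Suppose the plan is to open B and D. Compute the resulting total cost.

Total cost: 368

Each district is assigned to its cheapest site among the open ones.
{B, D}: R1→B 11·4=44, R2→B 5·8=40, R3→D 2·20=40, R4→B 8·9=72, R5→B 2·7=14. Service 210; fixed 158; total 368.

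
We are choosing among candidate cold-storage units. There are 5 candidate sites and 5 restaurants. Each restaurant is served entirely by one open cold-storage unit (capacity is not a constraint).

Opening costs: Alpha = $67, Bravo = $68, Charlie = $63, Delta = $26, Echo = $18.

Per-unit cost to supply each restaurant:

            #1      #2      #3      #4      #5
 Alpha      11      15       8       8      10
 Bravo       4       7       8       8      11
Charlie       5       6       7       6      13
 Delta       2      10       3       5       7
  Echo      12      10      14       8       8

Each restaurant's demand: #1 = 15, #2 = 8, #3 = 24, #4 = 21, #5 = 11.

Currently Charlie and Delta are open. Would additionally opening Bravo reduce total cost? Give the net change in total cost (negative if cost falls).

No — net change +68 (cost rises by 68).

Current service cost with {Charlie, Delta}: 332.
Adding Bravo: each restaurant re-picks its cheapest; new service cost 332, saving 0.
Extra fixed cost: 68. Net change = 68 − 0 = 68.
(Totals: 421 → 489.)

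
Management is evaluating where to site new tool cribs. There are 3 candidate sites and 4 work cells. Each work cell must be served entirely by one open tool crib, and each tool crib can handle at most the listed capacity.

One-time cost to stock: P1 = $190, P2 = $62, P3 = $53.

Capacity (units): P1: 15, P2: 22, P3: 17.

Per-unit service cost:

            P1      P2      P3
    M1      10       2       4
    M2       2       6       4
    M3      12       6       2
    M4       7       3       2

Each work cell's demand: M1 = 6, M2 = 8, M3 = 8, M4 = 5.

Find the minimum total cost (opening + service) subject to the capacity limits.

Minimum total cost: 190

Open {P2, P3}: M1→P2 2·6=12, M2→P3 4·8=32, M3→P3 2·8=16, M4→P2 3·5=15.
Loads: P2 carries 11/22, P3 carries 16/17. Service 75; fixed 115; total 190.
Next best feasible plan costs 201.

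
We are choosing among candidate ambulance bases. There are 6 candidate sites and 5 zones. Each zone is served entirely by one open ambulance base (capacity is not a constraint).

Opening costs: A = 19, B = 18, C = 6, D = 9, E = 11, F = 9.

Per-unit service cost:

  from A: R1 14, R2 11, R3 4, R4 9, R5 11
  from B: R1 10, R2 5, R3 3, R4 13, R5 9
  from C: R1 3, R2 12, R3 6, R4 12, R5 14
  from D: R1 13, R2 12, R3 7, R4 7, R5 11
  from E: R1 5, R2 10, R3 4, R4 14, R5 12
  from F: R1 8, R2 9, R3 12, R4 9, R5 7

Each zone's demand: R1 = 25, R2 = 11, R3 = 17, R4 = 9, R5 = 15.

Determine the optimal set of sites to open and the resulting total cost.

Open B, C, D and F; minimum total cost 391.

For any fixed open set, each zone goes to its cheapest open site; total = fixed + service.
{B, C, D, F}: R1→C 3·25=75, R2→B 5·11=55, R3→B 3·17=51, R4→D 7·9=63, R5→F 7·15=105. Service 349; fixed 42; total 391.
{B, C, F}: service 367 + fixed 33 = 400
{B, C, D, E, F}: service 349 + fixed 53 = 402
{A, B, C, D, E, F}: R1→C 3·25=75, R2→B 5·11=55, R3→B 3·17=51, R4→D 7·9=63, R5→F 7·15=105. Service 349; fixed 72; total 421.
No other subset beats 391.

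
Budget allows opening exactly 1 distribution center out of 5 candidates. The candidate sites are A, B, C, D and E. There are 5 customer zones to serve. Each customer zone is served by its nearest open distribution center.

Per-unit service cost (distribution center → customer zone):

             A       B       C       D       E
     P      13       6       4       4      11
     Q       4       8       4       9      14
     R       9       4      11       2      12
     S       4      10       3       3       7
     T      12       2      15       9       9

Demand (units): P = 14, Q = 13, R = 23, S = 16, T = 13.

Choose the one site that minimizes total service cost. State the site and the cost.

With exactly 1 open, each customer zone uses its cheapest among the chosen.
{D}: P→D 4·14=56, Q→D 9·13=117, R→D 2·23=46, S→D 3·16=48, T→D 9·13=117. Service cost 384.
{B}: service cost 466
{C}: service cost 604
Among all 5 size-1 choices, {D} is lowest.

Choose D only; total service cost 384.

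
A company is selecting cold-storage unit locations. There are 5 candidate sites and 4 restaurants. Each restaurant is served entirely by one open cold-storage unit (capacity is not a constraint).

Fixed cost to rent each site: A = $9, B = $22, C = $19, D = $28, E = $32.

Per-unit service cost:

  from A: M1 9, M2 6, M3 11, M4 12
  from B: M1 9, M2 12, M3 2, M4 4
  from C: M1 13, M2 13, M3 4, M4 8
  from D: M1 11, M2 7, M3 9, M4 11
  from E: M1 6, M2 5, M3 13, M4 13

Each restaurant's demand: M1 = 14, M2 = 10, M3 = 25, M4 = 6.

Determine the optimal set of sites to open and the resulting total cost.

Open B and E; minimum total cost 262.

For any fixed open set, each restaurant goes to its cheapest open site; total = fixed + service.
{B, E}: M1→E 6·14=84, M2→E 5·10=50, M3→B 2·25=50, M4→B 4·6=24. Service 208; fixed 54; total 262.
{A, B, E}: service 208 + fixed 63 = 271
{B, C, E}: service 208 + fixed 73 = 281
{A, B, C, D, E}: M1→E 6·14=84, M2→E 5·10=50, M3→B 2·25=50, M4→B 4·6=24. Service 208; fixed 110; total 318.
No other subset beats 262.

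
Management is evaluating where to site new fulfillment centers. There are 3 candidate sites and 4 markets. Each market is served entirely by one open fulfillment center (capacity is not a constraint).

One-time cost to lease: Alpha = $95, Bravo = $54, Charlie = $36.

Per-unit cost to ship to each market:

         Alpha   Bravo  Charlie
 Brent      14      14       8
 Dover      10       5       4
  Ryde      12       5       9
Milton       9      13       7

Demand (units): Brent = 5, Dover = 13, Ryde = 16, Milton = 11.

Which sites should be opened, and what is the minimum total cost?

For any fixed open set, each market goes to its cheapest open site; total = fixed + service.
{Bravo, Charlie}: Brent→Charlie 8·5=40, Dover→Charlie 4·13=52, Ryde→Bravo 5·16=80, Milton→Charlie 7·11=77. Service 249; fixed 90; total 339.
{Charlie}: Brent→Charlie 8·5=40, Dover→Charlie 4·13=52, Ryde→Charlie 9·16=144, Milton→Charlie 7·11=77. Service 313; fixed 36; total 349.
{Bravo}: Brent→Bravo 14·5=70, Dover→Bravo 5·13=65, Ryde→Bravo 5·16=80, Milton→Bravo 13·11=143. Service 358; fixed 54; total 412.
{Alpha, Bravo, Charlie}: service 249 + fixed 185 = 434
No other subset beats 339.

Open Bravo and Charlie; minimum total cost 339.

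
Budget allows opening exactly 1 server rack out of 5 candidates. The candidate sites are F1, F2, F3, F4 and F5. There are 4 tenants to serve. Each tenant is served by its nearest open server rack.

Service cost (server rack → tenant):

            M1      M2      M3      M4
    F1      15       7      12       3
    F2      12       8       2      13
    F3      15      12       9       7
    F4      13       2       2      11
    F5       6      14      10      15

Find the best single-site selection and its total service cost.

Choose F4 only; total service cost 28.

With exactly 1 open, each tenant uses its cheapest among the chosen.
{F4}: M1→F4 13, M2→F4 2, M3→F4 2, M4→F4 11. Service cost 28.
{F2}: service cost 35
{F1}: service cost 37
Among all 5 size-1 choices, {F4} is lowest.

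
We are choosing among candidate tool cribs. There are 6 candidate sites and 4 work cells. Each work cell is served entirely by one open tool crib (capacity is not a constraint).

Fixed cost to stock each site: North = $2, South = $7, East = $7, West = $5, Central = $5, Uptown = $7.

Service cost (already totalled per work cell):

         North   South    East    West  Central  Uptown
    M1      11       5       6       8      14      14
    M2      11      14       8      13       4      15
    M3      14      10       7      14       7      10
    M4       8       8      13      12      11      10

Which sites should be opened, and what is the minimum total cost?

Open South and Central; minimum total cost 36.

For any fixed open set, each work cell goes to its cheapest open site; total = fixed + service.
{South, Central}: M1→South 5, M2→Central 4, M3→Central 7, M4→South 8. Service 24; fixed 12; total 36.
{North, Central}: M1→North 11, M2→Central 4, M3→Central 7, M4→North 8. Service 30; fixed 7; total 37.
{North, South, Central}: M1→South 5, M2→Central 4, M3→Central 7, M4→North 8. Service 24; fixed 14; total 38.
{North, South, East, West, Central, Uptown}: service 24 + fixed 33 = 57
No other subset beats 36.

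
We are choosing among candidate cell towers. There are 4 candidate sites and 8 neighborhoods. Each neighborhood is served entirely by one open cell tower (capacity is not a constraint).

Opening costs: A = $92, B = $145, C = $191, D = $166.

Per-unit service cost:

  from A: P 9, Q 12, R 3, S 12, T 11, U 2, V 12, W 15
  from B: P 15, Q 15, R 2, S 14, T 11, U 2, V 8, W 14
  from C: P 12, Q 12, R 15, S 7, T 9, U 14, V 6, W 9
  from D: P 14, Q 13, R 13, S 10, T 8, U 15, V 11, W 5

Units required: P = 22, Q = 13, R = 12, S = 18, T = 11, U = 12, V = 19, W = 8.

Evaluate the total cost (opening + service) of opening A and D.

Total cost: 1189

Each neighborhood is assigned to its cheapest site among the open ones.
{A, D}: P→A 9·22=198, Q→A 12·13=156, R→A 3·12=36, S→D 10·18=180, T→D 8·11=88, U→A 2·12=24, V→D 11·19=209, W→D 5·8=40. Service 931; fixed 258; total 1189.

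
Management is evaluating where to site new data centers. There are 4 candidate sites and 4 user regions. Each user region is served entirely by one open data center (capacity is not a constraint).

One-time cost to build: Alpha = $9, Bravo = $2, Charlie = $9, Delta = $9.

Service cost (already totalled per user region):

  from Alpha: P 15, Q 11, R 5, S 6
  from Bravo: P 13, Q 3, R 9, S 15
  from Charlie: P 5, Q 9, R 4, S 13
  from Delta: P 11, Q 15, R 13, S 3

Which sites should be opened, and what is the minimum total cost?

Open Bravo, Charlie and Delta; minimum total cost 35.

For any fixed open set, each user region goes to its cheapest open site; total = fixed + service.
{Bravo, Charlie, Delta}: P→Charlie 5, Q→Bravo 3, R→Charlie 4, S→Delta 3. Service 15; fixed 20; total 35.
{Bravo, Charlie}: service 25 + fixed 11 = 36
{Bravo, Delta}: service 26 + fixed 11 = 37
{Alpha, Bravo, Charlie, Delta}: service 15 + fixed 29 = 44
No other subset beats 35.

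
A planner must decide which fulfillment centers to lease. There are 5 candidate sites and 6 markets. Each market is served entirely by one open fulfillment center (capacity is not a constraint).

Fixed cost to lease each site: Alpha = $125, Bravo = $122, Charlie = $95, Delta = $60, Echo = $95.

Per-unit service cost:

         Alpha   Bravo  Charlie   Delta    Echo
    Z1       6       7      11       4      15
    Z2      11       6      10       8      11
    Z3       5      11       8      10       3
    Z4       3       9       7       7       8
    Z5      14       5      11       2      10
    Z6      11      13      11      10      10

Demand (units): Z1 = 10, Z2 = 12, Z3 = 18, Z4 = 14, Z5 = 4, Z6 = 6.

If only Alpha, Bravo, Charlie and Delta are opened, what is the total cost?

Each market is assigned to its cheapest site among the open ones.
{Alpha, Bravo, Charlie, Delta}: Z1→Delta 4·10=40, Z2→Bravo 6·12=72, Z3→Alpha 5·18=90, Z4→Alpha 3·14=42, Z5→Delta 2·4=8, Z6→Delta 10·6=60. Service 312; fixed 402; total 714.

Total cost: 714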